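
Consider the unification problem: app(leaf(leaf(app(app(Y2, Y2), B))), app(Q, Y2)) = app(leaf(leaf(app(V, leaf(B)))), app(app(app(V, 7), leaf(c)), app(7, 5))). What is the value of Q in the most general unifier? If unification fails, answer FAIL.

Decompose app/2: leaf(leaf(app(app(Y2, Y2), B))) = leaf(leaf(app(V, leaf(B)))),  app(Q, Y2) = app(app(app(V, 7), leaf(c)), app(7, 5)).
Decompose leaf/1: leaf(app(app(Y2, Y2), B)) = leaf(app(V, leaf(B))).
Decompose leaf/1: app(app(Y2, Y2), B) = app(V, leaf(B)).
Decompose app/2: app(Y2, Y2) = V,  B = leaf(B).
Bind V := app(Y2, Y2); substituting into the one remaining equation that mentions V gives: app(Q, Y2) = app(app(app(app(Y2, Y2), 7), leaf(c)), app(7, 5)).
Occurs check fails: B occurs in leaf(B); the equation B = leaf(B) has no finite solution.

FAIL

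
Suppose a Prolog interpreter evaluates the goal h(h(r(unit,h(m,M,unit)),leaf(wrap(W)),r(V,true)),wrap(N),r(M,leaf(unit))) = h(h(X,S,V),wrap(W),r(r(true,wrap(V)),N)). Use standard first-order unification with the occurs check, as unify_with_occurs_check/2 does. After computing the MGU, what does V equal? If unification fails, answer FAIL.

Decompose h/3: h(r(unit,h(m,M,unit)),leaf(wrap(W)),r(V,true)) = h(X,S,V),  wrap(N) = wrap(W),  r(M,leaf(unit)) = r(r(true,wrap(V)),N).
Decompose h/3: r(unit,h(m,M,unit)) = X,  leaf(wrap(W)) = S,  r(V,true) = V.
Bind X := r(unit,h(m,M,unit)); no other remaining equation mentions X.
Bind S := leaf(wrap(W)); no other remaining equation mentions S.
Occurs check fails: V occurs in r(V,true); the equation V = r(V,true) has no finite solution.

FAIL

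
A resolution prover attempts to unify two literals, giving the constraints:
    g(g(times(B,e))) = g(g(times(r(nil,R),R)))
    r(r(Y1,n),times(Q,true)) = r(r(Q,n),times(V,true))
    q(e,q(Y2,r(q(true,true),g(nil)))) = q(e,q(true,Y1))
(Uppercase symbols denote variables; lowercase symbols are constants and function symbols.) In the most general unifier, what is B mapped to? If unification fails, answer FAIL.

r(nil,e)

Decompose g/1: g(times(B,e)) = g(times(r(nil,R),R)).
Decompose g/1: times(B,e) = times(r(nil,R),R).
Decompose times/2: B = r(nil,R),  e = R.
Bind B := r(nil,R); no other remaining equation mentions B.
Bind R := e; no other remaining equation mentions R. Substituting into the earlier binding gives B := r(nil,e).
Decompose r/2: r(Y1,n) = r(Q,n),  times(Q,true) = times(V,true).
Decompose r/2: Y1 = Q,  n = n.
Bind Y1 := Q; substituting into the one remaining equation that mentions Y1 gives: q(e,q(Y2,r(q(true,true),g(nil)))) = q(e,q(true,Q)).
Delete trivial equation n = n.
Decompose times/2: Q = V,  true = true.
Bind Q := V; substituting into the one remaining equation that mentions Q gives: q(e,q(Y2,r(q(true,true),g(nil)))) = q(e,q(true,V)). Substituting into the earlier binding gives Y1 := V.
Delete trivial equation true = true.
Decompose q/2: e = e,  q(Y2,r(q(true,true),g(nil))) = q(true,V).
Delete trivial equation e = e.
Decompose q/2: Y2 = true,  r(q(true,true),g(nil)) = V.
Bind Y2 := true; no other remaining equation mentions Y2.
Bind V := r(q(true,true),g(nil)). Substituting into the earlier bindings gives Y1 := r(q(true,true),g(nil)), Q := r(q(true,true),g(nil)).
MGU = { B ↦ r(nil,e), R ↦ e, Y1 ↦ r(q(true,true),g(nil)), Q ↦ r(q(true,true),g(nil)), Y2 ↦ true, V ↦ r(q(true,true),g(nil)) }, so B ↦ r(nil,e).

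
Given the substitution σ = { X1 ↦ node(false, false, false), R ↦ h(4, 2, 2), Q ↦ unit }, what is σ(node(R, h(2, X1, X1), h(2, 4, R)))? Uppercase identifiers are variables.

node(h(4, 2, 2), h(2, node(false, false, false), node(false, false, false)), h(2, 4, h(4, 2, 2)))

Replace each occurrence of X1 with node(false, false, false).
Replace each occurrence of R with h(4, 2, 2).
Result: node(h(4, 2, 2), h(2, node(false, false, false), node(false, false, false)), h(2, 4, h(4, 2, 2))).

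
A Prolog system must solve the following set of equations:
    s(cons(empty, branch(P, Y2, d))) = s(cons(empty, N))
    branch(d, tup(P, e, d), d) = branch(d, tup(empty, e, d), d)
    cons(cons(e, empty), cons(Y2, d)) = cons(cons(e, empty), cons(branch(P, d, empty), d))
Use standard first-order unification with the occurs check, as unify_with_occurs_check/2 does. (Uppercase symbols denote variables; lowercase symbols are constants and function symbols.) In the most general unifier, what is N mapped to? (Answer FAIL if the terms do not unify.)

Decompose s/1: cons(empty, branch(P, Y2, d)) = cons(empty, N).
Decompose cons/2: empty = empty,  branch(P, Y2, d) = N.
Delete trivial equation empty = empty.
Bind N := branch(P, Y2, d); no other remaining equation mentions N.
Decompose branch/3: d = d,  tup(P, e, d) = tup(empty, e, d),  d = d.
Delete trivial equation d = d.
Decompose tup/3: P = empty,  e = e,  d = d.
Bind P := empty; substituting into the one remaining equation that mentions P gives: cons(cons(e, empty), cons(Y2, d)) = cons(cons(e, empty), cons(branch(empty, d, empty), d)). Substituting into the earlier binding gives N := branch(empty, Y2, d).
Delete trivial equation e = e.
Delete trivial equation d = d.
Delete trivial equation d = d.
Decompose cons/2: cons(e, empty) = cons(e, empty),  cons(Y2, d) = cons(branch(empty, d, empty), d).
Delete trivial equation cons(e, empty) = cons(e, empty).
Decompose cons/2: Y2 = branch(empty, d, empty),  d = d.
Bind Y2 := branch(empty, d, empty); no other remaining equation mentions Y2. Substituting into the earlier binding gives N := branch(empty, branch(empty, d, empty), d).
Delete trivial equation d = d.
MGU = { N = branch(empty, branch(empty, d, empty), d), P = empty, Y2 = branch(empty, d, empty) }, so N = branch(empty, branch(empty, d, empty), d).

branch(empty, branch(empty, d, empty), d)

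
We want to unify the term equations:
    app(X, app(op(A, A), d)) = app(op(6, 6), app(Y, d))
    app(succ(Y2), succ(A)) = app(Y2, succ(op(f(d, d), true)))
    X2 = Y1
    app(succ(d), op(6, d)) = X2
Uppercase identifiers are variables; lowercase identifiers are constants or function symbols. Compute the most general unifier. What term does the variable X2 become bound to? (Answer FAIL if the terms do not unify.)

Decompose app/2: X = op(6, 6),  app(op(A, A), d) = app(Y, d).
Bind X := op(6, 6); no other remaining equation mentions X.
Decompose app/2: op(A, A) = Y,  d = d.
Bind Y := op(A, A); no other remaining equation mentions Y.
Delete trivial equation d = d.
Decompose app/2: succ(Y2) = Y2,  succ(A) = succ(op(f(d, d), true)).
Occurs check fails: Y2 occurs in succ(Y2); the equation Y2 = succ(Y2) has no finite solution.

FAIL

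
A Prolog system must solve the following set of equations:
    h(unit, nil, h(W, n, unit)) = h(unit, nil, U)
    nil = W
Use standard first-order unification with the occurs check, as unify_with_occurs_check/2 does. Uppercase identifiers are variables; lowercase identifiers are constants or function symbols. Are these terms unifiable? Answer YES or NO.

YES

Decompose h/3: unit = unit,  nil = nil,  h(W, n, unit) = U.
Delete trivial equation unit = unit.
Delete trivial equation nil = nil.
Bind U := h(W, n, unit); no other remaining equation mentions U.
Bind W := nil. Substituting into the earlier binding gives U := h(nil, n, unit).
No equations remain and no clash or occurs-check failure arose, so a unifier exists.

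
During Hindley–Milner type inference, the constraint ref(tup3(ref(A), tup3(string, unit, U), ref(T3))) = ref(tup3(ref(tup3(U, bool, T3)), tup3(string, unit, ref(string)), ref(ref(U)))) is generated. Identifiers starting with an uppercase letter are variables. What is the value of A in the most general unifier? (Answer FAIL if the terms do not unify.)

tup3(ref(string), bool, ref(ref(string)))

Decompose ref/1: tup3(ref(A), tup3(string, unit, U), ref(T3)) = tup3(ref(tup3(U, bool, T3)), tup3(string, unit, ref(string)), ref(ref(U))).
Decompose tup3/3: ref(A) = ref(tup3(U, bool, T3)),  tup3(string, unit, U) = tup3(string, unit, ref(string)),  ref(T3) = ref(ref(U)).
Decompose ref/1: A = tup3(U, bool, T3).
Bind A := tup3(U, bool, T3); no other remaining equation mentions A.
Decompose tup3/3: string = string,  unit = unit,  U = ref(string).
Delete trivial equation string = string.
Delete trivial equation unit = unit.
Bind U := ref(string); substituting into the remaining equation gives: ref(T3) = ref(ref(ref(string))). Substituting into the earlier binding gives A := tup3(ref(string), bool, T3).
Decompose ref/1: T3 = ref(ref(string)).
Bind T3 := ref(ref(string)). Substituting into the earlier binding gives A := tup3(ref(string), bool, ref(ref(string))).
MGU = { A -> tup3(ref(string), bool, ref(ref(string))), U -> ref(string), T3 -> ref(ref(string)) }, so A -> tup3(ref(string), bool, ref(ref(string))).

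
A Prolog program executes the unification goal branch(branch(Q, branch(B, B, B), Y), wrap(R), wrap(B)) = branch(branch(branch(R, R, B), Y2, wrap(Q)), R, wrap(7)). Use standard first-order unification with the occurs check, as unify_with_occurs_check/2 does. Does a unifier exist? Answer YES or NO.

Decompose branch/3: branch(Q, branch(B, B, B), Y) = branch(branch(R, R, B), Y2, wrap(Q)),  wrap(R) = R,  wrap(B) = wrap(7).
Decompose branch/3: Q = branch(R, R, B),  branch(B, B, B) = Y2,  Y = wrap(Q).
Bind Q := branch(R, R, B); substituting into the one remaining equation that mentions Q gives: Y = wrap(branch(R, R, B)).
Bind Y2 := branch(B, B, B); no other remaining equation mentions Y2.
Bind Y := wrap(branch(R, R, B)); no other remaining equation mentions Y.
Occurs check fails: R occurs in wrap(R); the equation R = wrap(R) has no finite solution.

NO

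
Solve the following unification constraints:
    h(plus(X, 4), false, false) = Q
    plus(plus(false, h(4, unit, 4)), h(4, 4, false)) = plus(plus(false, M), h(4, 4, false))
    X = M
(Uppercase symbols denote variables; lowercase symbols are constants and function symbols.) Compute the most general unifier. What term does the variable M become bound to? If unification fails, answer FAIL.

h(4, unit, 4)

Bind Q := h(plus(X, 4), false, false); no other remaining equation mentions Q.
Decompose plus/2: plus(false, h(4, unit, 4)) = plus(false, M),  h(4, 4, false) = h(4, 4, false).
Decompose plus/2: false = false,  h(4, unit, 4) = M.
Delete trivial equation false = false.
Bind M := h(4, unit, 4); substituting into the one remaining equation that mentions M gives: X = h(4, unit, 4).
Delete trivial equation h(4, 4, false) = h(4, 4, false).
Bind X := h(4, unit, 4). Substituting into the earlier binding gives Q := h(plus(h(4, unit, 4), 4), false, false).
MGU = { Q -> h(plus(h(4, unit, 4), 4), false, false), M -> h(4, unit, 4), X -> h(4, unit, 4) }, so M -> h(4, unit, 4).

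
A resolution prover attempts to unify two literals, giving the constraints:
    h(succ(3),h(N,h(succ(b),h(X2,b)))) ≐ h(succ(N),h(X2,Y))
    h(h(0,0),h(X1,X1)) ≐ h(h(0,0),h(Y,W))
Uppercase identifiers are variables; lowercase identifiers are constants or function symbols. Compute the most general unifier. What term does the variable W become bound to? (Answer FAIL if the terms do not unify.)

h(succ(b),h(3,b))

Decompose h/2: succ(3) ≐ succ(N),  h(N,h(succ(b),h(X2,b))) ≐ h(X2,Y).
Decompose succ/1: 3 ≐ N.
Bind N := 3; substituting into the one remaining equation that mentions N gives: h(3,h(succ(b),h(X2,b))) ≐ h(X2,Y).
Decompose h/2: 3 ≐ X2,  h(succ(b),h(X2,b)) ≐ Y.
Bind X2 := 3; substituting into the one remaining equation that mentions X2 gives: h(succ(b),h(3,b)) ≐ Y.
Bind Y := h(succ(b),h(3,b)); substituting into the remaining equation gives: h(h(0,0),h(X1,X1)) ≐ h(h(0,0),h(h(succ(b),h(3,b)),W)).
Decompose h/2: h(0,0) ≐ h(0,0),  h(X1,X1) ≐ h(h(succ(b),h(3,b)),W).
Delete trivial equation h(0,0) ≐ h(0,0).
Decompose h/2: X1 ≐ h(succ(b),h(3,b)),  X1 ≐ W.
Bind X1 := h(succ(b),h(3,b)); substituting into the remaining equation gives: h(succ(b),h(3,b)) ≐ W.
Bind W := h(succ(b),h(3,b)).
MGU = { N := 3, X2 := 3, Y := h(succ(b),h(3,b)), X1 := h(succ(b),h(3,b)), W := h(succ(b),h(3,b)) }, so W := h(succ(b),h(3,b)).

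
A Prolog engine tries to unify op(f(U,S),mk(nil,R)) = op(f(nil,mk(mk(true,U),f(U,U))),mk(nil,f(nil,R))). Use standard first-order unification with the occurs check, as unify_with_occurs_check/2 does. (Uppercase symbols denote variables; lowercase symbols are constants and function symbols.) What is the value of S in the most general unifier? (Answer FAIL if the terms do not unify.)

Decompose op/2: f(U,S) = f(nil,mk(mk(true,U),f(U,U))),  mk(nil,R) = mk(nil,f(nil,R)).
Decompose f/2: U = nil,  S = mk(mk(true,U),f(U,U)).
Bind U := nil; substituting into the one remaining equation that mentions U gives: S = mk(mk(true,nil),f(nil,nil)).
Bind S := mk(mk(true,nil),f(nil,nil)); no other remaining equation mentions S.
Decompose mk/2: nil = nil,  R = f(nil,R).
Delete trivial equation nil = nil.
Occurs check fails: R occurs in f(nil,R); the equation R = f(nil,R) has no finite solution.

FAIL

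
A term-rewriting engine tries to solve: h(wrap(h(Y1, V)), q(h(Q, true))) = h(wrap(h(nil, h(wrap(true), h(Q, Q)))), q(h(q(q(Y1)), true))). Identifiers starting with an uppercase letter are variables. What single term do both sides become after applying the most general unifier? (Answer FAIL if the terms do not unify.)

h(wrap(h(nil, h(wrap(true), h(q(q(nil)), q(q(nil)))))), q(h(q(q(nil)), true)))

Decompose h/2: wrap(h(Y1, V)) = wrap(h(nil, h(wrap(true), h(Q, Q)))),  q(h(Q, true)) = q(h(q(q(Y1)), true)).
Decompose wrap/1: h(Y1, V) = h(nil, h(wrap(true), h(Q, Q))).
Decompose h/2: Y1 = nil,  V = h(wrap(true), h(Q, Q)).
Bind Y1 := nil; substituting into the one remaining equation that mentions Y1 gives: q(h(Q, true)) = q(h(q(q(nil)), true)).
Bind V := h(wrap(true), h(Q, Q)); no other remaining equation mentions V.
Decompose q/1: h(Q, true) = h(q(q(nil)), true).
Decompose h/2: Q = q(q(nil)),  true = true.
Bind Q := q(q(nil)); no other remaining equation mentions Q. Substituting into the earlier binding gives V := h(wrap(true), h(q(q(nil)), q(q(nil)))).
Delete trivial equation true = true.
Applying the MGU to either side gives h(wrap(h(nil, h(wrap(true), h(q(q(nil)), q(q(nil)))))), q(h(q(q(nil)), true))).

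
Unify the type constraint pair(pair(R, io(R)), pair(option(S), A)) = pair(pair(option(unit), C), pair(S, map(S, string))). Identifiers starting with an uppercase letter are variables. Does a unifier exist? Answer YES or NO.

NO

Decompose pair/2: pair(R, io(R)) = pair(option(unit), C),  pair(option(S), A) = pair(S, map(S, string)).
Decompose pair/2: R = option(unit),  io(R) = C.
Bind R := option(unit); substituting into the one remaining equation that mentions R gives: io(option(unit)) = C.
Bind C := io(option(unit)); no other remaining equation mentions C.
Decompose pair/2: option(S) = S,  A = map(S, string).
Occurs check fails: S occurs in option(S); the equation S = option(S) has no finite solution.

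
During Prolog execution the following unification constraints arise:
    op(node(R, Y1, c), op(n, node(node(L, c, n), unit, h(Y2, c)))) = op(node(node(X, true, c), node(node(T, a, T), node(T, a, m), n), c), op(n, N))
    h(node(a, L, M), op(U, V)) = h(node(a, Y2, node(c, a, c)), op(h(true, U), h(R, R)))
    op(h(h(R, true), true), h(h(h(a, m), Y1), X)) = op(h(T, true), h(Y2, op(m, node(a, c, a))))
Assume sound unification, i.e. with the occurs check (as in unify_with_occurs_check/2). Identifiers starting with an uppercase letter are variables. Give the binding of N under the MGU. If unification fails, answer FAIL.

Decompose op/2: node(R, Y1, c) = node(node(X, true, c), node(node(T, a, T), node(T, a, m), n), c),  op(n, node(node(L, c, n), unit, h(Y2, c))) = op(n, N).
Decompose node/3: R = node(X, true, c),  Y1 = node(node(T, a, T), node(T, a, m), n),  c = c.
Bind R := node(X, true, c); substituting into the 2 remaining equations that mention R gives: h(node(a, L, M), op(U, V)) = h(node(a, Y2, node(c, a, c)), op(h(true, U), h(node(X, true, c), node(X, true, c)))),  op(h(h(node(X, true, c), true), true), h(h(h(a, m), Y1), X)) = op(h(T, true), h(Y2, op(m, node(a, c, a)))).
Bind Y1 := node(node(T, a, T), node(T, a, m), n); substituting into the one remaining equation that mentions Y1 gives: op(h(h(node(X, true, c), true), true), h(h(h(a, m), node(node(T, a, T), node(T, a, m), n)), X)) = op(h(T, true), h(Y2, op(m, node(a, c, a)))).
Delete trivial equation c = c.
Decompose op/2: n = n,  node(node(L, c, n), unit, h(Y2, c)) = N.
Delete trivial equation n = n.
Bind N := node(node(L, c, n), unit, h(Y2, c)); no other remaining equation mentions N.
Decompose h/2: node(a, L, M) = node(a, Y2, node(c, a, c)),  op(U, V) = op(h(true, U), h(node(X, true, c), node(X, true, c))).
Decompose node/3: a = a,  L = Y2,  M = node(c, a, c).
Delete trivial equation a = a.
Bind L := Y2; no other remaining equation mentions L. Substituting into the earlier binding gives N := node(node(Y2, c, n), unit, h(Y2, c)).
Bind M := node(c, a, c); no other remaining equation mentions M.
Decompose op/2: U = h(true, U),  V = h(node(X, true, c), node(X, true, c)).
Occurs check fails: U occurs in h(true, U); the equation U = h(true, U) has no finite solution.

FAIL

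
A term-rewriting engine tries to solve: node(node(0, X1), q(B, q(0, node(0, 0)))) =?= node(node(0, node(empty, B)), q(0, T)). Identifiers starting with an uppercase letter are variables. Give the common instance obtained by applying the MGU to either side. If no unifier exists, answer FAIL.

Decompose node/2: node(0, X1) =?= node(0, node(empty, B)),  q(B, q(0, node(0, 0))) =?= q(0, T).
Decompose node/2: 0 =?= 0,  X1 =?= node(empty, B).
Delete trivial equation 0 =?= 0.
Bind X1 := node(empty, B); no other remaining equation mentions X1.
Decompose q/2: B =?= 0,  q(0, node(0, 0)) =?= T.
Bind B := 0; no other remaining equation mentions B. Substituting into the earlier binding gives X1 := node(empty, 0).
Bind T := q(0, node(0, 0)).
Applying the MGU to either side gives node(node(0, node(empty, 0)), q(0, q(0, node(0, 0)))).

node(node(0, node(empty, 0)), q(0, q(0, node(0, 0))))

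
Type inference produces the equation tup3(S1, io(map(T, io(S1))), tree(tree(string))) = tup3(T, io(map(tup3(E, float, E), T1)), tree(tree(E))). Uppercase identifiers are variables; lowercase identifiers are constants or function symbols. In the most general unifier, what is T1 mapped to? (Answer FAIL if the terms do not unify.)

Decompose tup3/3: S1 = T,  io(map(T, io(S1))) = io(map(tup3(E, float, E), T1)),  tree(tree(string)) = tree(tree(E)).
Bind S1 := T; substituting into the one remaining equation that mentions S1 gives: io(map(T, io(T))) = io(map(tup3(E, float, E), T1)).
Decompose io/1: map(T, io(T)) = map(tup3(E, float, E), T1).
Decompose map/2: T = tup3(E, float, E),  io(T) = T1.
Bind T := tup3(E, float, E); substituting into the one remaining equation that mentions T gives: io(tup3(E, float, E)) = T1. Substituting into the earlier binding gives S1 := tup3(E, float, E).
Bind T1 := io(tup3(E, float, E)); no other remaining equation mentions T1.
Decompose tree/1: tree(string) = tree(E).
Decompose tree/1: string = E.
Bind E := string. Substituting into the earlier bindings gives S1 := tup3(string, float, string), T := tup3(string, float, string), T1 := io(tup3(string, float, string)).
MGU = { S1 := tup3(string, float, string), T := tup3(string, float, string), T1 := io(tup3(string, float, string)), E := string }, so T1 := io(tup3(string, float, string)).

io(tup3(string, float, string))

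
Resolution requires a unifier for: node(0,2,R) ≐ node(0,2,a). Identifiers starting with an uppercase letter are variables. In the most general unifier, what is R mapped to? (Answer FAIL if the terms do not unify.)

Decompose node/3: 0 ≐ 0,  2 ≐ 2,  R ≐ a.
Delete trivial equation 0 ≐ 0.
Delete trivial equation 2 ≐ 2.
Bind R := a.
MGU = { R ↦ a }, so R ↦ a.

a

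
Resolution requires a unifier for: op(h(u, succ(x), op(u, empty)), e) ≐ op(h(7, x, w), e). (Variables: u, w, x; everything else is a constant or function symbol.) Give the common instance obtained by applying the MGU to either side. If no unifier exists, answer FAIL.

Decompose op/2: h(u, succ(x), op(u, empty)) ≐ h(7, x, w),  e ≐ e.
Decompose h/3: u ≐ 7,  succ(x) ≐ x,  op(u, empty) ≐ w.
Bind u := 7; substituting into the one remaining equation that mentions u gives: op(7, empty) ≐ w.
Occurs check fails: x occurs in succ(x); the equation x ≐ succ(x) has no finite solution.

FAIL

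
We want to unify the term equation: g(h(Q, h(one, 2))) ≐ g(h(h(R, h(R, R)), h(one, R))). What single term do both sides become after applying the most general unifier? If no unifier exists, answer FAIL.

Decompose g/1: h(Q, h(one, 2)) ≐ h(h(R, h(R, R)), h(one, R)).
Decompose h/2: Q ≐ h(R, h(R, R)),  h(one, 2) ≐ h(one, R).
Bind Q := h(R, h(R, R)); no other remaining equation mentions Q.
Decompose h/2: one ≐ one,  2 ≐ R.
Delete trivial equation one ≐ one.
Bind R := 2. Substituting into the earlier binding gives Q := h(2, h(2, 2)).
Applying the MGU to either side gives g(h(h(2, h(2, 2)), h(one, 2))).

g(h(h(2, h(2, 2)), h(one, 2)))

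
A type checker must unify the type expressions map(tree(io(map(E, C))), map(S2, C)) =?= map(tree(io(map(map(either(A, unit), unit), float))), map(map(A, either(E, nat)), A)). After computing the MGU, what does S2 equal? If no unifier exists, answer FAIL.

Decompose map/2: tree(io(map(E, C))) =?= tree(io(map(map(either(A, unit), unit), float))),  map(S2, C) =?= map(map(A, either(E, nat)), A).
Decompose tree/1: io(map(E, C)) =?= io(map(map(either(A, unit), unit), float)).
Decompose io/1: map(E, C) =?= map(map(either(A, unit), unit), float).
Decompose map/2: E =?= map(either(A, unit), unit),  C =?= float.
Bind E := map(either(A, unit), unit); substituting into the one remaining equation that mentions E gives: map(S2, C) =?= map(map(A, either(map(either(A, unit), unit), nat)), A).
Bind C := float; substituting into the remaining equation gives: map(S2, float) =?= map(map(A, either(map(either(A, unit), unit), nat)), A).
Decompose map/2: S2 =?= map(A, either(map(either(A, unit), unit), nat)),  float =?= A.
Bind S2 := map(A, either(map(either(A, unit), unit), nat)); no other remaining equation mentions S2.
Bind A := float. Substituting into the earlier bindings gives E := map(either(float, unit), unit), S2 := map(float, either(map(either(float, unit), unit), nat)).
MGU = { E ↦ map(either(float, unit), unit), C ↦ float, S2 ↦ map(float, either(map(either(float, unit), unit), nat)), A ↦ float }, so S2 ↦ map(float, either(map(either(float, unit), unit), nat)).

map(float, either(map(either(float, unit), unit), nat))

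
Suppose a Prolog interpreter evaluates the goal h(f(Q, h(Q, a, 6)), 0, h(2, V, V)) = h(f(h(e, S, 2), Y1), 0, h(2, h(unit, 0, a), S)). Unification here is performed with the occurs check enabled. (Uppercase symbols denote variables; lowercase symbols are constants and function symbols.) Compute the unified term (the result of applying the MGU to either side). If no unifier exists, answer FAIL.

h(f(h(e, h(unit, 0, a), 2), h(h(e, h(unit, 0, a), 2), a, 6)), 0, h(2, h(unit, 0, a), h(unit, 0, a)))

Decompose h/3: f(Q, h(Q, a, 6)) = f(h(e, S, 2), Y1),  0 = 0,  h(2, V, V) = h(2, h(unit, 0, a), S).
Decompose f/2: Q = h(e, S, 2),  h(Q, a, 6) = Y1.
Bind Q := h(e, S, 2); substituting into the one remaining equation that mentions Q gives: h(h(e, S, 2), a, 6) = Y1.
Bind Y1 := h(h(e, S, 2), a, 6); no other remaining equation mentions Y1.
Delete trivial equation 0 = 0.
Decompose h/3: 2 = 2,  V = h(unit, 0, a),  V = S.
Delete trivial equation 2 = 2.
Bind V := h(unit, 0, a); substituting into the remaining equation gives: h(unit, 0, a) = S.
Bind S := h(unit, 0, a). Substituting into the earlier bindings gives Q := h(e, h(unit, 0, a), 2), Y1 := h(h(e, h(unit, 0, a), 2), a, 6).
Applying the MGU to either side gives h(f(h(e, h(unit, 0, a), 2), h(h(e, h(unit, 0, a), 2), a, 6)), 0, h(2, h(unit, 0, a), h(unit, 0, a))).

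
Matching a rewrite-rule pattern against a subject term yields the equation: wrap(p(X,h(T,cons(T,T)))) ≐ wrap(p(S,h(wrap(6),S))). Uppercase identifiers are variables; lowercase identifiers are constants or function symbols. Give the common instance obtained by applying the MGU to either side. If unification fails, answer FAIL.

wrap(p(cons(wrap(6),wrap(6)),h(wrap(6),cons(wrap(6),wrap(6)))))

Decompose wrap/1: p(X,h(T,cons(T,T))) ≐ p(S,h(wrap(6),S)).
Decompose p/2: X ≐ S,  h(T,cons(T,T)) ≐ h(wrap(6),S).
Bind X := S; no other remaining equation mentions X.
Decompose h/2: T ≐ wrap(6),  cons(T,T) ≐ S.
Bind T := wrap(6); substituting into the remaining equation gives: cons(wrap(6),wrap(6)) ≐ S.
Bind S := cons(wrap(6),wrap(6)). Substituting into the earlier binding gives X := cons(wrap(6),wrap(6)).
Applying the MGU to either side gives wrap(p(cons(wrap(6),wrap(6)),h(wrap(6),cons(wrap(6),wrap(6))))).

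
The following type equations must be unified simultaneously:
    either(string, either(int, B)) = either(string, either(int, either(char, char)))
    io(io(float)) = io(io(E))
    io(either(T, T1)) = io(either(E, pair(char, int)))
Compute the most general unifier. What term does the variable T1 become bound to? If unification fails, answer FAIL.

pair(char, int)

Decompose either/2: string = string,  either(int, B) = either(int, either(char, char)).
Delete trivial equation string = string.
Decompose either/2: int = int,  B = either(char, char).
Delete trivial equation int = int.
Bind B := either(char, char); no other remaining equation mentions B.
Decompose io/1: io(float) = io(E).
Decompose io/1: float = E.
Bind E := float; substituting into the remaining equation gives: io(either(T, T1)) = io(either(float, pair(char, int))).
Decompose io/1: either(T, T1) = either(float, pair(char, int)).
Decompose either/2: T = float,  T1 = pair(char, int).
Bind T := float; no other remaining equation mentions T.
Bind T1 := pair(char, int).
MGU = { B := either(char, char), E := float, T := float, T1 := pair(char, int) }, so T1 := pair(char, int).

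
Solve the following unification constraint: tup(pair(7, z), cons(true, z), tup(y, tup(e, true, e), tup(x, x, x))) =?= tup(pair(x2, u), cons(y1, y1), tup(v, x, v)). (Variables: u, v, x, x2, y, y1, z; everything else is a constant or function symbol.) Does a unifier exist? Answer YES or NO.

Decompose tup/3: pair(7, z) =?= pair(x2, u),  cons(true, z) =?= cons(y1, y1),  tup(y, tup(e, true, e), tup(x, x, x)) =?= tup(v, x, v).
Decompose pair/2: 7 =?= x2,  z =?= u.
Bind x2 := 7; no other remaining equation mentions x2.
Bind z := u; substituting into the one remaining equation that mentions z gives: cons(true, u) =?= cons(y1, y1).
Decompose cons/2: true =?= y1,  u =?= y1.
Bind y1 := true; substituting into the one remaining equation that mentions y1 gives: u =?= true.
Bind u := true; no other remaining equation mentions u. Substituting into the earlier binding gives z := true.
Decompose tup/3: y =?= v,  tup(e, true, e) =?= x,  tup(x, x, x) =?= v.
Bind y := v; no other remaining equation mentions y.
Bind x := tup(e, true, e); substituting into the remaining equation gives: tup(tup(e, true, e), tup(e, true, e), tup(e, true, e)) =?= v.
Bind v := tup(tup(e, true, e), tup(e, true, e), tup(e, true, e)). Substituting into the earlier binding gives y := tup(tup(e, true, e), tup(e, true, e), tup(e, true, e)).
No equations remain and no clash or occurs-check failure arose, so a unifier exists.

YES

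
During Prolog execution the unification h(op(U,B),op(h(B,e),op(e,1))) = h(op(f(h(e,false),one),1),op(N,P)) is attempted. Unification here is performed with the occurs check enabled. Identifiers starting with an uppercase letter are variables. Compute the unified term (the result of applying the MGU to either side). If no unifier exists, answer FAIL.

h(op(f(h(e,false),one),1),op(h(1,e),op(e,1)))

Decompose h/2: op(U,B) = op(f(h(e,false),one),1),  op(h(B,e),op(e,1)) = op(N,P).
Decompose op/2: U = f(h(e,false),one),  B = 1.
Bind U := f(h(e,false),one); no other remaining equation mentions U.
Bind B := 1; substituting into the remaining equation gives: op(h(1,e),op(e,1)) = op(N,P).
Decompose op/2: h(1,e) = N,  op(e,1) = P.
Bind N := h(1,e); no other remaining equation mentions N.
Bind P := op(e,1).
Applying the MGU to either side gives h(op(f(h(e,false),one),1),op(h(1,e),op(e,1))).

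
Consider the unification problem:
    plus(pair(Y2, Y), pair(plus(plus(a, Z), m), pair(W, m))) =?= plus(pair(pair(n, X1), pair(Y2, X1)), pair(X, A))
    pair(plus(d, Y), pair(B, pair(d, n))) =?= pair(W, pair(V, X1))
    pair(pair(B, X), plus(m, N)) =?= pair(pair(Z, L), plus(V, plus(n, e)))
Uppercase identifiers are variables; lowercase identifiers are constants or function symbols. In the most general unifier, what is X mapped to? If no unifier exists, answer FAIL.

Decompose plus/2: pair(Y2, Y) =?= pair(pair(n, X1), pair(Y2, X1)),  pair(plus(plus(a, Z), m), pair(W, m)) =?= pair(X, A).
Decompose pair/2: Y2 =?= pair(n, X1),  Y =?= pair(Y2, X1).
Bind Y2 := pair(n, X1); substituting into the one remaining equation that mentions Y2 gives: Y =?= pair(pair(n, X1), X1).
Bind Y := pair(pair(n, X1), X1); substituting into the one remaining equation that mentions Y gives: pair(plus(d, pair(pair(n, X1), X1)), pair(B, pair(d, n))) =?= pair(W, pair(V, X1)).
Decompose pair/2: plus(plus(a, Z), m) =?= X,  pair(W, m) =?= A.
Bind X := plus(plus(a, Z), m); substituting into the one remaining equation that mentions X gives: pair(pair(B, plus(plus(a, Z), m)), plus(m, N)) =?= pair(pair(Z, L), plus(V, plus(n, e))).
Bind A := pair(W, m); no other remaining equation mentions A.
Decompose pair/2: plus(d, pair(pair(n, X1), X1)) =?= W,  pair(B, pair(d, n)) =?= pair(V, X1).
Bind W := plus(d, pair(pair(n, X1), X1)); no other remaining equation mentions W. Substituting into the earlier binding gives A := pair(plus(d, pair(pair(n, X1), X1)), m).
Decompose pair/2: B =?= V,  pair(d, n) =?= X1.
Bind B := V; substituting into the one remaining equation that mentions B gives: pair(pair(V, plus(plus(a, Z), m)), plus(m, N)) =?= pair(pair(Z, L), plus(V, plus(n, e))).
Bind X1 := pair(d, n); no other remaining equation mentions X1. Substituting into the earlier bindings gives Y2 := pair(n, pair(d, n)), Y := pair(pair(n, pair(d, n)), pair(d, n)), A := pair(plus(d, pair(pair(n, pair(d, n)), pair(d, n))), m), W := plus(d, pair(pair(n, pair(d, n)), pair(d, n))).
Decompose pair/2: pair(V, plus(plus(a, Z), m)) =?= pair(Z, L),  plus(m, N) =?= plus(V, plus(n, e)).
Decompose pair/2: V =?= Z,  plus(plus(a, Z), m) =?= L.
Bind V := Z; substituting into the one remaining equation that mentions V gives: plus(m, N) =?= plus(Z, plus(n, e)). Substituting into the earlier binding gives B := Z.
Bind L := plus(plus(a, Z), m); no other remaining equation mentions L.
Decompose plus/2: m =?= Z,  N =?= plus(n, e).
Bind Z := m; no other remaining equation mentions Z. Substituting into the earlier bindings gives X := plus(plus(a, m), m), B := m, V := m, L := plus(plus(a, m), m).
Bind N := plus(n, e).
MGU = { Y2 ↦ pair(n, pair(d, n)), Y ↦ pair(pair(n, pair(d, n)), pair(d, n)), X ↦ plus(plus(a, m), m), A ↦ pair(plus(d, pair(pair(n, pair(d, n)), pair(d, n))), m), W ↦ plus(d, pair(pair(n, pair(d, n)), pair(d, n))), B ↦ m, X1 ↦ pair(d, n), V ↦ m, L ↦ plus(plus(a, m), m), Z ↦ m, N ↦ plus(n, e) }, so X ↦ plus(plus(a, m), m).

plus(plus(a, m), m)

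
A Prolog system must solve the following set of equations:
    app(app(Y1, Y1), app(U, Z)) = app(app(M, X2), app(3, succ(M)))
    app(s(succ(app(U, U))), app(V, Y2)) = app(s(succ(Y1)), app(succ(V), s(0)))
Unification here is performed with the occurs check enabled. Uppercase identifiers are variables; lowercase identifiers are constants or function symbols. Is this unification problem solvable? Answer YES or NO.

Decompose app/2: app(Y1, Y1) = app(M, X2),  app(U, Z) = app(3, succ(M)).
Decompose app/2: Y1 = M,  Y1 = X2.
Bind Y1 := M; substituting into the 2 remaining equations that mention Y1 gives: M = X2,  app(s(succ(app(U, U))), app(V, Y2)) = app(s(succ(M)), app(succ(V), s(0))).
Bind M := X2; substituting into the remaining equations gives: app(U, Z) = app(3, succ(X2)),  app(s(succ(app(U, U))), app(V, Y2)) = app(s(succ(X2)), app(succ(V), s(0))). Substituting into the earlier binding gives Y1 := X2.
Decompose app/2: U = 3,  Z = succ(X2).
Bind U := 3; substituting into the one remaining equation that mentions U gives: app(s(succ(app(3, 3))), app(V, Y2)) = app(s(succ(X2)), app(succ(V), s(0))).
Bind Z := succ(X2); no other remaining equation mentions Z.
Decompose app/2: s(succ(app(3, 3))) = s(succ(X2)),  app(V, Y2) = app(succ(V), s(0)).
Decompose s/1: succ(app(3, 3)) = succ(X2).
Decompose succ/1: app(3, 3) = X2.
Bind X2 := app(3, 3); no other remaining equation mentions X2. Substituting into the earlier bindings gives Y1 := app(3, 3), M := app(3, 3), Z := succ(app(3, 3)).
Decompose app/2: V = succ(V),  Y2 = s(0).
Occurs check fails: V occurs in succ(V); the equation V = succ(V) has no finite solution.

NO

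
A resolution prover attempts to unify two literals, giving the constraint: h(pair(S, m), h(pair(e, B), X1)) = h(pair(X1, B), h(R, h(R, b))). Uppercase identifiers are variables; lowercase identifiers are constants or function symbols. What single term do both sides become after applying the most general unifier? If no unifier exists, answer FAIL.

Decompose h/2: pair(S, m) = pair(X1, B),  h(pair(e, B), X1) = h(R, h(R, b)).
Decompose pair/2: S = X1,  m = B.
Bind S := X1; no other remaining equation mentions S.
Bind B := m; substituting into the remaining equation gives: h(pair(e, m), X1) = h(R, h(R, b)).
Decompose h/2: pair(e, m) = R,  X1 = h(R, b).
Bind R := pair(e, m); substituting into the remaining equation gives: X1 = h(pair(e, m), b).
Bind X1 := h(pair(e, m), b). Substituting into the earlier binding gives S := h(pair(e, m), b).
Applying the MGU to either side gives h(pair(h(pair(e, m), b), m), h(pair(e, m), h(pair(e, m), b))).

h(pair(h(pair(e, m), b), m), h(pair(e, m), h(pair(e, m), b)))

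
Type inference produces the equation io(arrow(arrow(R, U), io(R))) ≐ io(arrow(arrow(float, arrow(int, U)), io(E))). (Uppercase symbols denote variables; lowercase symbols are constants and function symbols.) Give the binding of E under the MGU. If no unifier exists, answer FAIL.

Decompose io/1: arrow(arrow(R, U), io(R)) ≐ arrow(arrow(float, arrow(int, U)), io(E)).
Decompose arrow/2: arrow(R, U) ≐ arrow(float, arrow(int, U)),  io(R) ≐ io(E).
Decompose arrow/2: R ≐ float,  U ≐ arrow(int, U).
Bind R := float; substituting into the one remaining equation that mentions R gives: io(float) ≐ io(E).
Occurs check fails: U occurs in arrow(int, U); the equation U ≐ arrow(int, U) has no finite solution.

FAIL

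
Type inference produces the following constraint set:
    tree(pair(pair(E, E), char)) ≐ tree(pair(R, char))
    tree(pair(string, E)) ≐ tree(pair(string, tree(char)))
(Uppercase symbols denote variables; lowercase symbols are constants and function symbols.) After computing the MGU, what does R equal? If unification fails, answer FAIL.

Decompose tree/1: pair(pair(E, E), char) ≐ pair(R, char).
Decompose pair/2: pair(E, E) ≐ R,  char ≐ char.
Bind R := pair(E, E); no other remaining equation mentions R.
Delete trivial equation char ≐ char.
Decompose tree/1: pair(string, E) ≐ pair(string, tree(char)).
Decompose pair/2: string ≐ string,  E ≐ tree(char).
Delete trivial equation string ≐ string.
Bind E := tree(char). Substituting into the earlier binding gives R := pair(tree(char), tree(char)).
MGU = { R ↦ pair(tree(char), tree(char)), E ↦ tree(char) }, so R ↦ pair(tree(char), tree(char)).

pair(tree(char), tree(char))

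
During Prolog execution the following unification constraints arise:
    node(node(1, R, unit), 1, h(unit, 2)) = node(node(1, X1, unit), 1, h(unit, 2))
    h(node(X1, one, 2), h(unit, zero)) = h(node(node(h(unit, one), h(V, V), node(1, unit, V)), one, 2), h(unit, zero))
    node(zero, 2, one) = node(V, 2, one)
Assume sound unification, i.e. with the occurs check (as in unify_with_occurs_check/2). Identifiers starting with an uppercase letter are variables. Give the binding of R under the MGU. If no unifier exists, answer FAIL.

node(h(unit, one), h(zero, zero), node(1, unit, zero))

Decompose node/3: node(1, R, unit) = node(1, X1, unit),  1 = 1,  h(unit, 2) = h(unit, 2).
Decompose node/3: 1 = 1,  R = X1,  unit = unit.
Delete trivial equation 1 = 1.
Bind R := X1; no other remaining equation mentions R.
Delete trivial equation unit = unit.
Delete trivial equation 1 = 1.
Delete trivial equation h(unit, 2) = h(unit, 2).
Decompose h/2: node(X1, one, 2) = node(node(h(unit, one), h(V, V), node(1, unit, V)), one, 2),  h(unit, zero) = h(unit, zero).
Decompose node/3: X1 = node(h(unit, one), h(V, V), node(1, unit, V)),  one = one,  2 = 2.
Bind X1 := node(h(unit, one), h(V, V), node(1, unit, V)); no other remaining equation mentions X1. Substituting into the earlier binding gives R := node(h(unit, one), h(V, V), node(1, unit, V)).
Delete trivial equation one = one.
Delete trivial equation 2 = 2.
Delete trivial equation h(unit, zero) = h(unit, zero).
Decompose node/3: zero = V,  2 = 2,  one = one.
Bind V := zero; no other remaining equation mentions V. Substituting into the earlier bindings gives R := node(h(unit, one), h(zero, zero), node(1, unit, zero)), X1 := node(h(unit, one), h(zero, zero), node(1, unit, zero)).
Delete trivial equation 2 = 2.
Delete trivial equation one = one.
MGU = { R = node(h(unit, one), h(zero, zero), node(1, unit, zero)), X1 = node(h(unit, one), h(zero, zero), node(1, unit, zero)), V = zero }, so R = node(h(unit, one), h(zero, zero), node(1, unit, zero)).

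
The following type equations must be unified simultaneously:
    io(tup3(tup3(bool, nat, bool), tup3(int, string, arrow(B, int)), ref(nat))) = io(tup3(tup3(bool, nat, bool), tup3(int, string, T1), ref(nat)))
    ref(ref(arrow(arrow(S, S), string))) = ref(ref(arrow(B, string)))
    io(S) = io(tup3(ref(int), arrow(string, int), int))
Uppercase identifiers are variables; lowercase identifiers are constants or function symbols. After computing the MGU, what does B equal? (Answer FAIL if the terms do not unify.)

Decompose io/1: tup3(tup3(bool, nat, bool), tup3(int, string, arrow(B, int)), ref(nat)) = tup3(tup3(bool, nat, bool), tup3(int, string, T1), ref(nat)).
Decompose tup3/3: tup3(bool, nat, bool) = tup3(bool, nat, bool),  tup3(int, string, arrow(B, int)) = tup3(int, string, T1),  ref(nat) = ref(nat).
Delete trivial equation tup3(bool, nat, bool) = tup3(bool, nat, bool).
Decompose tup3/3: int = int,  string = string,  arrow(B, int) = T1.
Delete trivial equation int = int.
Delete trivial equation string = string.
Bind T1 := arrow(B, int); no other remaining equation mentions T1.
Delete trivial equation ref(nat) = ref(nat).
Decompose ref/1: ref(arrow(arrow(S, S), string)) = ref(arrow(B, string)).
Decompose ref/1: arrow(arrow(S, S), string) = arrow(B, string).
Decompose arrow/2: arrow(S, S) = B,  string = string.
Bind B := arrow(S, S); no other remaining equation mentions B. Substituting into the earlier binding gives T1 := arrow(arrow(S, S), int).
Delete trivial equation string = string.
Decompose io/1: S = tup3(ref(int), arrow(string, int), int).
Bind S := tup3(ref(int), arrow(string, int), int). Substituting into the earlier bindings gives T1 := arrow(arrow(tup3(ref(int), arrow(string, int), int), tup3(ref(int), arrow(string, int), int)), int), B := arrow(tup3(ref(int), arrow(string, int), int), tup3(ref(int), arrow(string, int), int)).
MGU = { T1 ↦ arrow(arrow(tup3(ref(int), arrow(string, int), int), tup3(ref(int), arrow(string, int), int)), int), B ↦ arrow(tup3(ref(int), arrow(string, int), int), tup3(ref(int), arrow(string, int), int)), S ↦ tup3(ref(int), arrow(string, int), int) }, so B ↦ arrow(tup3(ref(int), arrow(string, int), int), tup3(ref(int), arrow(string, int), int)).

arrow(tup3(ref(int), arrow(string, int), int), tup3(ref(int), arrow(string, int), int))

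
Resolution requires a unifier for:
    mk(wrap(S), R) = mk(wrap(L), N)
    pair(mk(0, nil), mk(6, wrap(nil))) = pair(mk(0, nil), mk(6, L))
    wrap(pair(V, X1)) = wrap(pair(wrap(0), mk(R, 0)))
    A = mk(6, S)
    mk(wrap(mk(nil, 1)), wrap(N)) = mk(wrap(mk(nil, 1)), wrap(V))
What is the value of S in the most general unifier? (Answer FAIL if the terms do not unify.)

Decompose mk/2: wrap(S) = wrap(L),  R = N.
Decompose wrap/1: S = L.
Bind S := L; substituting into the one remaining equation that mentions S gives: A = mk(6, L).
Bind R := N; substituting into the one remaining equation that mentions R gives: wrap(pair(V, X1)) = wrap(pair(wrap(0), mk(N, 0))).
Decompose pair/2: mk(0, nil) = mk(0, nil),  mk(6, wrap(nil)) = mk(6, L).
Delete trivial equation mk(0, nil) = mk(0, nil).
Decompose mk/2: 6 = 6,  wrap(nil) = L.
Delete trivial equation 6 = 6.
Bind L := wrap(nil); substituting into the one remaining equation that mentions L gives: A = mk(6, wrap(nil)). Substituting into the earlier binding gives S := wrap(nil).
Decompose wrap/1: pair(V, X1) = pair(wrap(0), mk(N, 0)).
Decompose pair/2: V = wrap(0),  X1 = mk(N, 0).
Bind V := wrap(0); substituting into the one remaining equation that mentions V gives: mk(wrap(mk(nil, 1)), wrap(N)) = mk(wrap(mk(nil, 1)), wrap(wrap(0))).
Bind X1 := mk(N, 0); no other remaining equation mentions X1.
Bind A := mk(6, wrap(nil)); no other remaining equation mentions A.
Decompose mk/2: wrap(mk(nil, 1)) = wrap(mk(nil, 1)),  wrap(N) = wrap(wrap(0)).
Delete trivial equation wrap(mk(nil, 1)) = wrap(mk(nil, 1)).
Decompose wrap/1: N = wrap(0).
Bind N := wrap(0). Substituting into the earlier bindings gives R := wrap(0), X1 := mk(wrap(0), 0).
MGU = { S ↦ wrap(nil), R ↦ wrap(0), L ↦ wrap(nil), V ↦ wrap(0), X1 ↦ mk(wrap(0), 0), A ↦ mk(6, wrap(nil)), N ↦ wrap(0) }, so S ↦ wrap(nil).

wrap(nil)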